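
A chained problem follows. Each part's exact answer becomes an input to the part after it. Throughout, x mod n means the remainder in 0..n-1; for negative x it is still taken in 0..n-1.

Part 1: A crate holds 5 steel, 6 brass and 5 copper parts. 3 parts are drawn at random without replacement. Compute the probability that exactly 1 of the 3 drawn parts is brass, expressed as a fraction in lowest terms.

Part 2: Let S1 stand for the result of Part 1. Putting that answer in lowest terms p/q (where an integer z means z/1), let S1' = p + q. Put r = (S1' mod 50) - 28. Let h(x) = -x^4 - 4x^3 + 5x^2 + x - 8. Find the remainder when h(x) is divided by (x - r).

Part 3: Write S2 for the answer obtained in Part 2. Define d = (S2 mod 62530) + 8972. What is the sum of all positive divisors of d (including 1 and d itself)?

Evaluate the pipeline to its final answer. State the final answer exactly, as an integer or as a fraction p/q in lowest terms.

90720

Part 1: total draws C(16,3) = 560; favorable C(6,1)*C(10,2) = 270; P = 27/56; answer 27/56
Part 2: S1 = 27/56; threaded value p + q = 83; r = 5; remainder = value at the root: -1*(5)^4 - 4*(5)^3 + 5*(5)^2 + 1*(5)^1 - 8 = (-625) + (-500) + (125) + (5) + (-8) = -1003; answer -1003
Part 3: S2 = -1003; d = 70499; 70499 = 11 * 13 * 17 * 29; sigma = (1 + 11) * (1 + 13) * (1 + 17) * (1 + 29) = 12 * 14 * 18 * 30 = 90720; answer 90720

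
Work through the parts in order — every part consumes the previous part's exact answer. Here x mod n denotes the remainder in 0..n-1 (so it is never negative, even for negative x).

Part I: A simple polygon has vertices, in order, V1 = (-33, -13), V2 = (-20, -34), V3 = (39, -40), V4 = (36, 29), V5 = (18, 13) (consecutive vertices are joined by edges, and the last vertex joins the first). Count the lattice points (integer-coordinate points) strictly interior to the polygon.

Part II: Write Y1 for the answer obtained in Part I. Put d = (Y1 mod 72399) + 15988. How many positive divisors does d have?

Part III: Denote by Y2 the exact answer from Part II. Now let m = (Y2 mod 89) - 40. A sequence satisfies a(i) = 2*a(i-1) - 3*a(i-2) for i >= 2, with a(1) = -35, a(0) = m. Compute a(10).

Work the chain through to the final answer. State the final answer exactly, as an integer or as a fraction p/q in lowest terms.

Part I: cross terms: (-33*-34 - -20*-13)=862, (-20*-40 - 39*-34)=2126, (39*29 - 36*-40)=2571, (36*13 - 18*29)=-54, (18*-13 - -33*13)=195; twice the area = |5700| = 5700; area = 2850; boundary points = 1 + 1 + 3 + 2 + 1 = 8; strictly interior points = area - boundary/2 + 1 = 2847; answer 2847
Part II: Y1 = 2847; d = 18835; 18835 = 5 * 3767; number of divisors = (1+1) * (1+1) = 4; answer 4
Part III: Y2 = 4; m = -36; a(2) = 2*(-35) - 3*(-36) = 38; iterating: a(2)=38, a(3)=181, a(4)=248, a(5)=-47, a(6)=-838, a(7)=-1535, a(8)=-556, a(9)=3493, a(10)=8654; answer 8654

8654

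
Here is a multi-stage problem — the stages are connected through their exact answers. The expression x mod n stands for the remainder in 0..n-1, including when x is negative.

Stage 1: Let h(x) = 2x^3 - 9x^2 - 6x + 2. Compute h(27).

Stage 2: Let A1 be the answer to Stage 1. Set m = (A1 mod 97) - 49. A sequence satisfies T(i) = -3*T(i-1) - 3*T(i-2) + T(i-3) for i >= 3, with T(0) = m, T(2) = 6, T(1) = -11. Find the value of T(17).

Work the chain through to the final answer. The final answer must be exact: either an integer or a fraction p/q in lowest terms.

483789

Stage 1: 2*(27)^3 - 9*(27)^2 - 6*(27)^1 + 2 = (39366) + (-6561) + (-162) + (2) = 32645; answer 32645
Stage 2: A1 = 32645; m = 4; T(3) = -3*(6) - 3*(-11) + 1*(4) = 19; iterating: T(3)=19, T(4)=-86, T(5)=207, T(6)=-344, T(7)=325, T(8)=264, T(9)=-2111, T(10)=5866, T(11)=-11001, T(12)=13294, T(13)=-1013, T(14)=-47844, T(15)=159865, T(16)=-337076, T(17)=483789; answer 483789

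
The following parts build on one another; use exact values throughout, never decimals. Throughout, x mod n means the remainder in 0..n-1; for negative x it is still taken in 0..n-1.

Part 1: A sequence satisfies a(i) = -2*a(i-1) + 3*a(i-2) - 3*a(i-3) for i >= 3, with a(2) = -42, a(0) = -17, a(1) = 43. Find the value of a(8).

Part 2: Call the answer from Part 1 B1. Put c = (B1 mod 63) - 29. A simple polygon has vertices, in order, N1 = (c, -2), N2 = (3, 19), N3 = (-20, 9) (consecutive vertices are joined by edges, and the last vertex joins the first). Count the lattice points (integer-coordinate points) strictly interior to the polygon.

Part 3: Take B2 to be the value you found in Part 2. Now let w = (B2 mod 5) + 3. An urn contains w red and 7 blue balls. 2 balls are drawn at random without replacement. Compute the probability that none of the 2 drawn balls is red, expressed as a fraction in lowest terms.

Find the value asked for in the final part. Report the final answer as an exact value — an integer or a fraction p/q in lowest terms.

Part 1: a(3) = -2*(-42) + 3*(43) - 3*(-17) = 264; iterating: a(3)=264, a(4)=-783, a(5)=2484, a(6)=-8109, a(7)=26019, a(8)=-83817; answer -83817
Part 2: B1 = -83817; c = 7; cross terms: (7*19 - 3*-2)=139, (3*9 - -20*19)=407, (-20*-2 - 7*9)=-23; twice the area = |523| = 523; area = 523/2; boundary points = 1 + 1 + 1 = 3; strictly interior points = area - boundary/2 + 1 = 261; answer 261
Part 3: B2 = 261; w = 4; total draws C(11,2) = 55; favorable C(7,2) = 21; P = 21/55; answer 21/55

21/55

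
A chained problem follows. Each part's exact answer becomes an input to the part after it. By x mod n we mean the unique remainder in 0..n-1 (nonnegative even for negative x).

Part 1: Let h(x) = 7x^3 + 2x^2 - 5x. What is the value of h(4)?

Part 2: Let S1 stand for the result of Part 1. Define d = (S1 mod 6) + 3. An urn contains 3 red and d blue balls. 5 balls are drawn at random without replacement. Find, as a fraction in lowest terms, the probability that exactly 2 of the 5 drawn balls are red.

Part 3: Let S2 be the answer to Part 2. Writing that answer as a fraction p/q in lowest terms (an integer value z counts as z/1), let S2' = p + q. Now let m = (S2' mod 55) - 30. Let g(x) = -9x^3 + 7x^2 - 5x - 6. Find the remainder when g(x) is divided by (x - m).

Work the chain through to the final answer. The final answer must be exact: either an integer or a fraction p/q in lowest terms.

21015

Part 1: 7*(4)^3 + 2*(4)^2 - 5*(4)^1 = (448) + (32) + (-20) = 460; answer 460
Part 2: S1 = 460; d = 7; total draws C(10,5) = 252; favorable C(3,2)*C(7,3) = 105; P = 5/12; answer 5/12
Part 3: S2 = 5/12; threaded value p + q = 17; m = -13; remainder = value at the root: -9*(-13)^3 + 7*(-13)^2 - 5*(-13)^1 - 6 = (19773) + (1183) + (65) + (-6) = 21015; answer 21015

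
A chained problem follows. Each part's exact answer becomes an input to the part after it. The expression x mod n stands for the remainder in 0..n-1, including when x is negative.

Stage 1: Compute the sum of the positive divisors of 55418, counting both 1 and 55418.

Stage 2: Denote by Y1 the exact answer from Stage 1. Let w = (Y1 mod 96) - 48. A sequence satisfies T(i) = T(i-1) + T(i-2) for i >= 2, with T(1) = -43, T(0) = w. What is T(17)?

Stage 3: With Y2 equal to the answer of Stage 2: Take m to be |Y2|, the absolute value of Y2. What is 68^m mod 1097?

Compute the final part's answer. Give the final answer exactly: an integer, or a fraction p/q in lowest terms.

Stage 1: 55418 = 2 * 11^2 * 229; sigma = (1 + 2) * (1 + 11 + 121) * (1 + 229) = 3 * 133 * 230 = 91770; answer 91770
Stage 2: Y1 = 91770; w = 42; T(2) = 1*(-43) + 1*(42) = -1; iterating: T(2)=-1, T(3)=-44, T(4)=-45, T(5)=-89, T(6)=-134, T(7)=-223, T(8)=-357, T(9)=-580, T(10)=-937, T(11)=-1517, T(12)=-2454, T(13)=-3971, T(14)=-6425, T(15)=-10396, T(16)=-16821, T(17)=-27217; answer -27217
Stage 3: Y2 = -27217; m = 27217; squarings mod 1097: 68^1=68, 68^2=236, 68^4=846, 68^8=472, 68^16=93, 68^32=970, 68^64=771, 68^128=964, 68^256=137, 68^512=120, 68^1024=139, 68^2048=672, 68^4096=717, 68^8192=693, 68^16384=860; 68^27217 = 68^1 * 68^16 * 68^64 * 68^512 * 68^2048 * 68^8192 * 68^16384 = 880 (mod 1097); answer 880

880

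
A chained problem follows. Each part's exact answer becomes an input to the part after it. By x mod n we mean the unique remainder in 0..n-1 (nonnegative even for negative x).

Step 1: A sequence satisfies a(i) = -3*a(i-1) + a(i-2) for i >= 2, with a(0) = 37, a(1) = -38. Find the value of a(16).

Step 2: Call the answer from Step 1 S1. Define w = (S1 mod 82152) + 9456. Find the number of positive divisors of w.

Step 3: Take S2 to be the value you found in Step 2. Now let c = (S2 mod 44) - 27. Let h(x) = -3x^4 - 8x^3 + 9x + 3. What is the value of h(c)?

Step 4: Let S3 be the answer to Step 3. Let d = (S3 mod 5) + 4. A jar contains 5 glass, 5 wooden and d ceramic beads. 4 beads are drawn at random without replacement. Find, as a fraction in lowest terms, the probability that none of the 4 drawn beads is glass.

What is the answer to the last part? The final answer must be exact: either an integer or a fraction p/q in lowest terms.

Step 1: a(2) = -3*(-38) + 1*(37) = 151; iterating: a(2)=151, a(3)=-491, a(4)=1624, a(5)=-5363, a(6)=17713, a(7)=-58502, a(8)=193219, a(9)=-638159, a(10)=2107696, a(11)=-6961247, a(12)=22991437, a(13)=-75935558, a(14)=250798111, a(15)=-828329891, a(16)=2735787784; answer 2735787784
Step 2: S1 = 2735787784; w = 53488; 53488 = 2^4 * 3343; number of divisors = (4+1) * (1+1) = 10; answer 10
Step 3: S2 = 10; c = -17; -3*(-17)^4 - 8*(-17)^3 + 9*(-17)^1 + 3 = (-250563) + (39304) + (-153) + (3) = -211409; answer -211409
Step 4: S3 = -211409; d = 5; total draws C(15,4) = 1365; favorable C(10,4) = 210; P = 2/13; answer 2/13

2/13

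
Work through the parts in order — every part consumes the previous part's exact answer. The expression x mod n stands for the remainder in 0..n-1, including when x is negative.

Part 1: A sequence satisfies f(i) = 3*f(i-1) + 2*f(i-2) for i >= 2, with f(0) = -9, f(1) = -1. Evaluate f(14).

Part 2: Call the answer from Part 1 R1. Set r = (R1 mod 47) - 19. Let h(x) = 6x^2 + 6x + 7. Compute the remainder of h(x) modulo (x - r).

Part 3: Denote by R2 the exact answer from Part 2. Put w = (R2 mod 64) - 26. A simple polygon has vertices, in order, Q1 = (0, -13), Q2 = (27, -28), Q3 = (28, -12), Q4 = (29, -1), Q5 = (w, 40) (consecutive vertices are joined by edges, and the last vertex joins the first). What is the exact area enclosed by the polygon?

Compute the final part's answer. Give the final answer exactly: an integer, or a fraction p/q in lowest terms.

2279/2

Part 1: f(2) = 3*(-1) + 2*(-9) = -21; iterating: f(2)=-21, f(3)=-65, f(4)=-237, f(5)=-841, f(6)=-2997, f(7)=-10673, f(8)=-38013, f(9)=-135385, f(10)=-482181, f(11)=-1717313, f(12)=-6116301, f(13)=-21783529, f(14)=-77583189; answer -77583189
Part 2: R1 = -77583189; r = 21; remainder = value at the root: 6*(21)^2 + 6*(21)^1 + 7 = (2646) + (126) + (7) = 2779; answer 2779
Part 3: R2 = 2779; w = 1; cross terms: (0*-28 - 27*-13)=351, (27*-12 - 28*-28)=460, (28*-1 - 29*-12)=320, (29*40 - 1*-1)=1161, (1*-13 - 0*40)=-13; twice the area = |2279| = 2279; area = 2279/2; answer 2279/2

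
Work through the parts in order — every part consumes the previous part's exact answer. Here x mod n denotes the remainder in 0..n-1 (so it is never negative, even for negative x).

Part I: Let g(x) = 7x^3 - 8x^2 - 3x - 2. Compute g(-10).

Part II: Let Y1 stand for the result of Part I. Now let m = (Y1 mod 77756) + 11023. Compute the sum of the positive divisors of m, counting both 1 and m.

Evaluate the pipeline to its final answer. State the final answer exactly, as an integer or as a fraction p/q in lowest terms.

Part I: 7*(-10)^3 - 8*(-10)^2 - 3*(-10)^1 - 2 = (-7000) + (-800) + (30) + (-2) = -7772; answer -7772
Part II: Y1 = -7772; m = 81007; 81007 = 59 * 1373; sigma = (1 + 59) * (1 + 1373) = 60 * 1374 = 82440; answer 82440

82440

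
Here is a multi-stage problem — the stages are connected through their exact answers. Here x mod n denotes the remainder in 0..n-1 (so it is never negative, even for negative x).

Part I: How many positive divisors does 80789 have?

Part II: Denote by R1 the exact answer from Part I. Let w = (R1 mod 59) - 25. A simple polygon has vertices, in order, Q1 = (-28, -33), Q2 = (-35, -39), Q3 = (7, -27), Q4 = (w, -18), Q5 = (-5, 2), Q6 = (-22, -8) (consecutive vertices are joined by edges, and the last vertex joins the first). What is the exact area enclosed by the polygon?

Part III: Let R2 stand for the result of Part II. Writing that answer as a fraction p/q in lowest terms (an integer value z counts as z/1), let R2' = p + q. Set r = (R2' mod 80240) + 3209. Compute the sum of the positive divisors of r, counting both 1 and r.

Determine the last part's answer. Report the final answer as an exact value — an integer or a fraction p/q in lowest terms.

Part I: 80789 is prime, so its only divisors are 1 and 80789; count = 2; answer 2
Part II: R1 = 2; w = -23; cross terms: (-28*-39 - -35*-33)=-63, (-35*-27 - 7*-39)=1218, (7*-18 - -23*-27)=-747, (-23*2 - -5*-18)=-136, (-5*-8 - -22*2)=84, (-22*-33 - -28*-8)=502; twice the area = |858| = 858; area = 429; answer 429
Part III: R2 = 429; threaded value p + q = 430; r = 3639; 3639 = 3 * 1213; sigma = (1 + 3) * (1 + 1213) = 4 * 1214 = 4856; answer 4856

4856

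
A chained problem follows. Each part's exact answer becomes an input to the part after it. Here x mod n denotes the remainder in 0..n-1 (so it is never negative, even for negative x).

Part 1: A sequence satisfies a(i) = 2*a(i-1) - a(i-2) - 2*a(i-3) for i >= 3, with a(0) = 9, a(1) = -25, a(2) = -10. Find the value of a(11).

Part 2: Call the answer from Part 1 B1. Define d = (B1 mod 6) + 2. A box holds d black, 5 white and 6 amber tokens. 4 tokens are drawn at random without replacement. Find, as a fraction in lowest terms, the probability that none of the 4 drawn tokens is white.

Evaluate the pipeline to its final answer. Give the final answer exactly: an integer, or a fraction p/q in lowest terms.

33/182

Part 1: a(3) = 2*(-10) - 1*(-25) - 2*(9) = -13; iterating: a(3)=-13, a(4)=34, a(5)=101, a(6)=194, a(7)=219, a(8)=42, a(9)=-523, a(10)=-1526, a(11)=-2613; answer -2613
Part 2: B1 = -2613; d = 5; total draws C(16,4) = 1820; favorable C(11,4) = 330; P = 33/182; answer 33/182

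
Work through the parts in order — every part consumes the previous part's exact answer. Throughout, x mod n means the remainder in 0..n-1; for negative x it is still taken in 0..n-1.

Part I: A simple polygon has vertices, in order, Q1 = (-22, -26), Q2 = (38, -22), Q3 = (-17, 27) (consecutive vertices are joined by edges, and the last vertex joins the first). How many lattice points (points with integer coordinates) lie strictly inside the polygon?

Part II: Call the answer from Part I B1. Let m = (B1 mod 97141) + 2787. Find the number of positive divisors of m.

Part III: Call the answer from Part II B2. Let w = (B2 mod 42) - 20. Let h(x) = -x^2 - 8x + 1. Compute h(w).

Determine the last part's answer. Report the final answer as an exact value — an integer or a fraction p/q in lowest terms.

Part I: cross terms: (-22*-22 - 38*-26)=1472, (38*27 - -17*-22)=652, (-17*-26 - -22*27)=1036; twice the area = |3160| = 3160; area = 1580; boundary points = 4 + 1 + 1 = 6; strictly interior points = area - boundary/2 + 1 = 1578; answer 1578
Part II: B1 = 1578; m = 4365; 4365 = 3^2 * 5 * 97; number of divisors = (2+1) * (1+1) * (1+1) = 12; answer 12
Part III: B2 = 12; w = -8; -1*(-8)^2 - 8*(-8)^1 + 1 = (-64) + (64) + (1) = 1; answer 1

1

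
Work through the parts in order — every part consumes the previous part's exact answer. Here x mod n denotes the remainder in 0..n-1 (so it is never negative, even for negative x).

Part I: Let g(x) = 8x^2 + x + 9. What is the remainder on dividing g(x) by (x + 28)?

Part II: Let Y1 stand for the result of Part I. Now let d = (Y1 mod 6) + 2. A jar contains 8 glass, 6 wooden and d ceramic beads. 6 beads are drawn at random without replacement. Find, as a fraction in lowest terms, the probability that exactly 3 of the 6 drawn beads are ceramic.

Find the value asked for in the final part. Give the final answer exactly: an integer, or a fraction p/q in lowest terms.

Part I: remainder = value at the root: 8*(-28)^2 + 1*(-28)^1 + 9 = (6272) + (-28) + (9) = 6253; answer 6253
Part II: Y1 = 6253; d = 3; total draws C(17,6) = 12376; favorable C(3,3)*C(14,3) = 364; P = 1/34; answer 1/34

1/34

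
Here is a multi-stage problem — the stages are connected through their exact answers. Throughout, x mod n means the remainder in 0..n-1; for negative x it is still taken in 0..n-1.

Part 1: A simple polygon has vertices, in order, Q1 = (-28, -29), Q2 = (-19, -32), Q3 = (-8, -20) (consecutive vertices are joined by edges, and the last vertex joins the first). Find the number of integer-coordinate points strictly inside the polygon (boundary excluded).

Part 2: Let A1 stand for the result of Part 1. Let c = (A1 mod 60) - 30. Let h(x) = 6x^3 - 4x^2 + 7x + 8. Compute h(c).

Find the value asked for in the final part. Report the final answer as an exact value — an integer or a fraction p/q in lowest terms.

Part 1: cross terms: (-28*-32 - -19*-29)=345, (-19*-20 - -8*-32)=124, (-8*-29 - -28*-20)=-328; twice the area = |141| = 141; area = 141/2; boundary points = 3 + 1 + 1 = 5; strictly interior points = area - boundary/2 + 1 = 69; answer 69
Part 2: A1 = 69; c = -21; 6*(-21)^3 - 4*(-21)^2 + 7*(-21)^1 + 8 = (-55566) + (-1764) + (-147) + (8) = -57469; answer -57469

-57469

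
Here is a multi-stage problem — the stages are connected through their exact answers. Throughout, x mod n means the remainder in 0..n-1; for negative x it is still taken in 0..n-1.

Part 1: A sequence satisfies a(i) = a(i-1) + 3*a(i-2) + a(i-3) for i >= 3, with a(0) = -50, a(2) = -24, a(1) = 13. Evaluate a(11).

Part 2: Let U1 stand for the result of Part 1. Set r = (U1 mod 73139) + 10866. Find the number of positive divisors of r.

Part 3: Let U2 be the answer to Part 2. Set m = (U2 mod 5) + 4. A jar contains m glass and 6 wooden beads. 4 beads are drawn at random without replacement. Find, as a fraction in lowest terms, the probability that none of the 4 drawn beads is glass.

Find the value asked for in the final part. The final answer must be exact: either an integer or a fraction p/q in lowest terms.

Part 1: a(3) = 1*(-24) + 3*(13) + 1*(-50) = -35; iterating: a(3)=-35, a(4)=-94, a(5)=-223, a(6)=-540, a(7)=-1303, a(8)=-3146, a(9)=-7595, a(10)=-18336, a(11)=-44267; answer -44267
Part 2: U1 = -44267; r = 39738; 39738 = 2 * 3 * 37 * 179; number of divisors = (1+1) * (1+1) * (1+1) * (1+1) = 16; answer 16
Part 3: U2 = 16; m = 5; total draws C(11,4) = 330; favorable C(6,4) = 15; P = 1/22; answer 1/22

1/22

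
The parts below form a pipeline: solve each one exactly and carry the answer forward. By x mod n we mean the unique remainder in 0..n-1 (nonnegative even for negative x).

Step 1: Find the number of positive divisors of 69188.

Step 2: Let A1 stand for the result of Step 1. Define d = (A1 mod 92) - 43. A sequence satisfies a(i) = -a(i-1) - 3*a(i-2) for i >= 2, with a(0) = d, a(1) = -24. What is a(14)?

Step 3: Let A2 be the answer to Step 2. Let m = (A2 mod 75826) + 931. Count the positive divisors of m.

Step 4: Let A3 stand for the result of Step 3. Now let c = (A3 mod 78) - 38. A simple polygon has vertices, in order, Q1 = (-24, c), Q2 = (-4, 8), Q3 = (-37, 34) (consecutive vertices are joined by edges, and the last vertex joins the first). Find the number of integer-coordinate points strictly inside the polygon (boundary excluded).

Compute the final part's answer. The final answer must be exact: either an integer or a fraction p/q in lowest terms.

Step 1: 69188 = 2^2 * 7^2 * 353; number of divisors = (2+1) * (2+1) * (1+1) = 18; answer 18
Step 2: A1 = 18; d = -25; a(2) = -1*(-24) - 3*(-25) = 99; iterating: a(2)=99, a(3)=-27, a(4)=-270, a(5)=351, a(6)=459, a(7)=-1512, a(8)=135, a(9)=4401, a(10)=-4806, a(11)=-8397, a(12)=22815, a(13)=2376, a(14)=-70821; answer -70821
Step 3: A2 = -70821; m = 5936; 5936 = 2^4 * 7 * 53; number of divisors = (4+1) * (1+1) * (1+1) = 20; answer 20
Step 4: A3 = 20; c = -18; cross terms: (-24*8 - -4*-18)=-264, (-4*34 - -37*8)=160, (-37*-18 - -24*34)=1482; twice the area = |1378| = 1378; area = 689; boundary points = 2 + 1 + 13 = 16; strictly interior points = area - boundary/2 + 1 = 682; answer 682

682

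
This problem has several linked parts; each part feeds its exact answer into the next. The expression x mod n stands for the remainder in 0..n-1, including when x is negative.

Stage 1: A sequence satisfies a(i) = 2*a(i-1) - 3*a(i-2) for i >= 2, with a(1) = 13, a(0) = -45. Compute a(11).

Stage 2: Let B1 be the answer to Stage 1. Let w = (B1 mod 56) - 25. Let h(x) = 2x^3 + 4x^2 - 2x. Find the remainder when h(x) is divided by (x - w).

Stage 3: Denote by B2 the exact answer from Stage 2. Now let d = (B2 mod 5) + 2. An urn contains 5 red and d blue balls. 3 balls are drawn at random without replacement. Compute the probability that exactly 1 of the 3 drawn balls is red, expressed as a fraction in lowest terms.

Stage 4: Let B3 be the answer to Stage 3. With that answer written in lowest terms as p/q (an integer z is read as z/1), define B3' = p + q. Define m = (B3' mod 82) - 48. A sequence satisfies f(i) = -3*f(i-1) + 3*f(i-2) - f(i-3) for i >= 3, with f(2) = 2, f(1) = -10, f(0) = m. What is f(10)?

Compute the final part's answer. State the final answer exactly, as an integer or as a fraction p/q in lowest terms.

Stage 1: a(2) = 2*(13) - 3*(-45) = 161; iterating: a(2)=161, a(3)=283, a(4)=83, a(5)=-683, a(6)=-1615, a(7)=-1181, a(8)=2483, a(9)=8509, a(10)=9569, a(11)=-6389; answer -6389
Stage 2: B1 = -6389; w = 26; remainder = value at the root: 2*(26)^3 + 4*(26)^2 - 2*(26)^1 = (35152) + (2704) + (-52) = 37804; answer 37804
Stage 3: B2 = 37804; d = 6; total draws C(11,3) = 165; favorable C(5,1)*C(6,2) = 75; P = 5/11; answer 5/11
Stage 4: B3 = 5/11; threaded value p + q = 16; m = -32; f(3) = -3*(2) + 3*(-10) - 1*(-32) = -4; iterating: f(3)=-4, f(4)=28, f(5)=-98, f(6)=382, f(7)=-1468, f(8)=5648, f(9)=-21730, f(10)=83602; answer 83602

83602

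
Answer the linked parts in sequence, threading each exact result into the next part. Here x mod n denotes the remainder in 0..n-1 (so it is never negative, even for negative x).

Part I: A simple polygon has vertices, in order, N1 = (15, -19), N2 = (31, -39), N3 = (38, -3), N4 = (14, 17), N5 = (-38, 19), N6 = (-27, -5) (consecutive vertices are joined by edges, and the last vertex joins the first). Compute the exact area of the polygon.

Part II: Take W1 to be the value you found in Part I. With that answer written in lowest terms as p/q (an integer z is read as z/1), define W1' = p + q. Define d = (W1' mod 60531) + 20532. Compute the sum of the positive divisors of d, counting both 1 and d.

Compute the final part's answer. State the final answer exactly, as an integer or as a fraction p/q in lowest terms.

Part I: cross terms: (15*-39 - 31*-19)=4, (31*-3 - 38*-39)=1389, (38*17 - 14*-3)=688, (14*19 - -38*17)=912, (-38*-5 - -27*19)=703, (-27*-19 - 15*-5)=588; twice the area = |4284| = 4284; area = 2142; answer 2142
Part II: W1 = 2142; threaded value p + q = 2143; d = 22675; 22675 = 5^2 * 907; sigma = (1 + 5 + 25) * (1 + 907) = 31 * 908 = 28148; answer 28148

28148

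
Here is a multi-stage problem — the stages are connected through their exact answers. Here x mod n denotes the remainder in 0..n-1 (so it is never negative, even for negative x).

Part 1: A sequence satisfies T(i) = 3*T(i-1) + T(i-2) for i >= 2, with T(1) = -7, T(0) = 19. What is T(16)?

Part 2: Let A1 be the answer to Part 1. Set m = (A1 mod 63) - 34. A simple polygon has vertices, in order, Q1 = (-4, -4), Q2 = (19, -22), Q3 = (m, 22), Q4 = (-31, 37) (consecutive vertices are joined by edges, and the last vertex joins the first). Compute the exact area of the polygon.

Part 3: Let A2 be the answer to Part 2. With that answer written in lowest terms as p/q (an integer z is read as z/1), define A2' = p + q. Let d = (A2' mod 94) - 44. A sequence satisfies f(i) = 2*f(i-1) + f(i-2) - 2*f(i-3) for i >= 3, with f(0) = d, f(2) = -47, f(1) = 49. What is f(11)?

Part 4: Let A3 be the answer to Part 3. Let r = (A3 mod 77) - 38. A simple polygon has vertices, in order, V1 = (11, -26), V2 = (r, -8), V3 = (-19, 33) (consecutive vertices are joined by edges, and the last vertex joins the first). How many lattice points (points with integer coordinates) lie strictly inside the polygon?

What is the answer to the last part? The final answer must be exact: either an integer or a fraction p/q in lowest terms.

918

Part 1: T(2) = 3*(-7) + 1*(19) = -2; iterating: T(2)=-2, T(3)=-13, T(4)=-41, T(5)=-136, T(6)=-449, T(7)=-1483, T(8)=-4898, T(9)=-16177, T(10)=-53429, T(11)=-176464, T(12)=-582821, T(13)=-1924927, T(14)=-6357602, T(15)=-20997733, T(16)=-69350801; answer -69350801
Part 2: A1 = -69350801; m = 6; cross terms: (-4*-22 - 19*-4)=164, (19*22 - 6*-22)=550, (6*37 - -31*22)=904, (-31*-4 - -4*37)=272; twice the area = |1890| = 1890; area = 945; answer 945
Part 3: A2 = 945; threaded value p + q = 946; d = -38; f(3) = 2*(-47) + 1*(49) - 2*(-38) = 31; iterating: f(3)=31, f(4)=-83, f(5)=-41, f(6)=-227, f(7)=-329, f(8)=-803, f(9)=-1481, f(10)=-3107, f(11)=-6089; answer -6089
Part 4: A3 = -6089; r = 33; cross terms: (11*-8 - 33*-26)=770, (33*33 - -19*-8)=937, (-19*-26 - 11*33)=131; twice the area = |1838| = 1838; area = 919; boundary points = 2 + 1 + 1 = 4; strictly interior points = area - boundary/2 + 1 = 918; answer 918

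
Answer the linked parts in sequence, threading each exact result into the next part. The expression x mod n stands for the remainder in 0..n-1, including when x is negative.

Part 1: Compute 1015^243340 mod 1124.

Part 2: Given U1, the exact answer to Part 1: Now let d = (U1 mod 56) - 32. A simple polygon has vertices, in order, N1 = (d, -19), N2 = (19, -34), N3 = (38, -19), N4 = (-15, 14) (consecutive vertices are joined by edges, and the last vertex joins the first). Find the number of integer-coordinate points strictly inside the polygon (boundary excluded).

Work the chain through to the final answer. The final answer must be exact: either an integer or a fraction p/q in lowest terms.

Part 1: squarings mod 1124: 1015^1=1015, 1015^2=641, 1015^4=621, 1015^8=109, 1015^16=641, 1015^32=621, 1015^64=109, 1015^128=641, 1015^256=621, 1015^512=109, 1015^1024=641, 1015^2048=621, 1015^4096=109, 1015^8192=641, 1015^16384=621, 1015^32768=109, 1015^65536=641, 1015^131072=621; 1015^243340 = 1015^4 * 1015^8 * 1015^128 * 1015^512 * 1015^1024 * 1015^4096 * 1015^8192 * 1015^32768 * 1015^65536 * 1015^131072 = 165 (mod 1124); answer 165
Part 2: U1 = 165; d = 21; cross terms: (21*-34 - 19*-19)=-353, (19*-19 - 38*-34)=931, (38*14 - -15*-19)=247, (-15*-19 - 21*14)=-9; twice the area = |816| = 816; area = 408; boundary points = 1 + 1 + 1 + 3 = 6; strictly interior points = area - boundary/2 + 1 = 406; answer 406

406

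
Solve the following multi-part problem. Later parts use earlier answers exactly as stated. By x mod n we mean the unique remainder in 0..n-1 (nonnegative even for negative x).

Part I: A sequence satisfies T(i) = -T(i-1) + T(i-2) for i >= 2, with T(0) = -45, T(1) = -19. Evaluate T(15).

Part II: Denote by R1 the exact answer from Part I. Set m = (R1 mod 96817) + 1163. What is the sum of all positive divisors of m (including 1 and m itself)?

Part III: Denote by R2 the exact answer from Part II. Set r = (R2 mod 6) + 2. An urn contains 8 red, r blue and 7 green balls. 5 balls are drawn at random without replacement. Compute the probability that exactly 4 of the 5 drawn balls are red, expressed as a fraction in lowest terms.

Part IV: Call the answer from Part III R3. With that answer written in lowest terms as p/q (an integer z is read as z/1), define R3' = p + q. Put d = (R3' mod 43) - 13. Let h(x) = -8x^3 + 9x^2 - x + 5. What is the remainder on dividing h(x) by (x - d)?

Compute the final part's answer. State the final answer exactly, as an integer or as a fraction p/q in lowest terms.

Part I: T(2) = -1*(-19) + 1*(-45) = -26; iterating: T(2)=-26, T(3)=7, T(4)=-33, T(5)=40, T(6)=-73, T(7)=113, T(8)=-186, T(9)=299, T(10)=-485, T(11)=784, T(12)=-1269, T(13)=2053, T(14)=-3322, T(15)=5375; answer 5375
Part II: R1 = 5375; m = 6538; 6538 = 2 * 7 * 467; sigma = (1 + 2) * (1 + 7) * (1 + 467) = 3 * 8 * 468 = 11232; answer 11232
Part III: R2 = 11232; r = 2; total draws C(17,5) = 6188; favorable C(8,4)*C(9,1) = 630; P = 45/442; answer 45/442
Part IV: R3 = 45/442; threaded value p + q = 487; d = 1; remainder = value at the root: -8*(1)^3 + 9*(1)^2 - 1*(1)^1 + 5 = (-8) + (9) + (-1) + (5) = 5; answer 5

5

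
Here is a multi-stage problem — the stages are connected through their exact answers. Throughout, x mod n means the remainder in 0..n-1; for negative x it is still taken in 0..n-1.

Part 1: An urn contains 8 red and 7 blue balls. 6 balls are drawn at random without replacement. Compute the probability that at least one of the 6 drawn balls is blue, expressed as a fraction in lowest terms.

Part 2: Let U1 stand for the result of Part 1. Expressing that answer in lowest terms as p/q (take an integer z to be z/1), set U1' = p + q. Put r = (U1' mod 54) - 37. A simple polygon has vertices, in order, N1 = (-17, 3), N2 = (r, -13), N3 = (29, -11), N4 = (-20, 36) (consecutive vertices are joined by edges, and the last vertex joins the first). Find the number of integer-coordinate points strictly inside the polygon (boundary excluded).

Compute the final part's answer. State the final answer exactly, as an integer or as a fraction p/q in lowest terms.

1089

Part 1: total draws C(15,6) = 5005; complement C(8,6) = 28; favorable 5005 - 28 = 4977; P = 711/715; answer 711/715
Part 2: U1 = 711/715; threaded value p + q = 1426; r = -15; cross terms: (-17*-13 - -15*3)=266, (-15*-11 - 29*-13)=542, (29*36 - -20*-11)=824, (-20*3 - -17*36)=552; twice the area = |2184| = 2184; area = 1092; boundary points = 2 + 2 + 1 + 3 = 8; strictly interior points = area - boundary/2 + 1 = 1089; answer 1089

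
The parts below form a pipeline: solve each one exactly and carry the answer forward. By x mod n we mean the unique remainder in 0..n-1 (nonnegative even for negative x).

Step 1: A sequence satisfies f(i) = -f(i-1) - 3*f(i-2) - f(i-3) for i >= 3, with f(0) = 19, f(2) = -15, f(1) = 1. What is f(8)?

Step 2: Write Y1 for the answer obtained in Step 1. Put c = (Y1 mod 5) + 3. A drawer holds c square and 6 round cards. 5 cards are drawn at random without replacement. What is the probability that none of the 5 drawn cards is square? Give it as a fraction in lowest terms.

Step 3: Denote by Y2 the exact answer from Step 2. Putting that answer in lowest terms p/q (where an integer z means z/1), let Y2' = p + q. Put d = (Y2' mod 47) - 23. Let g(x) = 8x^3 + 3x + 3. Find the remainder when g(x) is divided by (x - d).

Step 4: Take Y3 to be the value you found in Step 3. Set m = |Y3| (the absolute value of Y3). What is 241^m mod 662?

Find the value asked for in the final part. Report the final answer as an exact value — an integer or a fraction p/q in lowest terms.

Step 1: f(3) = -1*(-15) - 3*(1) - 1*(19) = -7; iterating: f(3)=-7, f(4)=51, f(5)=-15, f(6)=-131, f(7)=125, f(8)=283; answer 283
Step 2: Y1 = 283; c = 6; total draws C(12,5) = 792; favorable C(6,5) = 6; P = 1/132; answer 1/132
Step 3: Y2 = 1/132; threaded value p + q = 133; d = 16; remainder = value at the root: 8*(16)^3 + 3*(16)^1 + 3 = (32768) + (48) + (3) = 32819; answer 32819
Step 4: Y3 = 32819; m = 32819; squarings mod 662: 241^1=241, 241^2=487, 241^4=173, 241^8=139, 241^16=123, 241^32=565, 241^64=141, 241^128=21, 241^256=441, 241^512=515, 241^1024=425, 241^2048=561, 241^4096=271, 241^8192=621, 241^16384=357, 241^32768=345; 241^32819 = 241^1 * 241^2 * 241^16 * 241^32 * 241^32768 = 183 (mod 662); answer 183

183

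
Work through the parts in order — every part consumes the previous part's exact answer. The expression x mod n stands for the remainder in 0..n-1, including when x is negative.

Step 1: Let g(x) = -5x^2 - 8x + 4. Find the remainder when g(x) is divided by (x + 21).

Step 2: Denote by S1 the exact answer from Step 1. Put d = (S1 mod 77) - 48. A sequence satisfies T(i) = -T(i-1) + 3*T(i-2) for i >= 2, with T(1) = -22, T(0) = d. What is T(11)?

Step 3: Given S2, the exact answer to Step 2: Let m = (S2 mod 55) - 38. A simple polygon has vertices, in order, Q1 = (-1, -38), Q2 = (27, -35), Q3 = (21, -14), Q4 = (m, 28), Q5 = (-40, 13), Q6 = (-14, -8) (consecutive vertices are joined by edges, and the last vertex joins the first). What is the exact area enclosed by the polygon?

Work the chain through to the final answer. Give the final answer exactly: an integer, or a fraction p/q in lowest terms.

Step 1: remainder = value at the root: -5*(-21)^2 - 8*(-21)^1 + 4 = (-2205) + (168) + (4) = -2033; answer -2033
Step 2: S1 = -2033; d = -2; T(2) = -1*(-22) + 3*(-2) = 16; iterating: T(2)=16, T(3)=-82, T(4)=130, T(5)=-376, T(6)=766, T(7)=-1894, T(8)=4192, T(9)=-9874, T(10)=22450, T(11)=-52072; answer -52072
Step 3: S2 = -52072; m = -25; cross terms: (-1*-35 - 27*-38)=1061, (27*-14 - 21*-35)=357, (21*28 - -25*-14)=238, (-25*13 - -40*28)=795, (-40*-8 - -14*13)=502, (-14*-38 - -1*-8)=524; twice the area = |3477| = 3477; area = 3477/2; answer 3477/2

3477/2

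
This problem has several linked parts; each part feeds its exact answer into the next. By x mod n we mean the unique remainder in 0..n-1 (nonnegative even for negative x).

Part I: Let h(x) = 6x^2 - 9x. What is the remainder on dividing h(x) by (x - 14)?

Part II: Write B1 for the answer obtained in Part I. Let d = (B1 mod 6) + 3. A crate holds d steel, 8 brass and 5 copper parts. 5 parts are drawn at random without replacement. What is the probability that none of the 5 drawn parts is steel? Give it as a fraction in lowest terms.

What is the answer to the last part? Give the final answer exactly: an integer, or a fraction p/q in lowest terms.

Part I: remainder = value at the root: 6*(14)^2 - 9*(14)^1 = (1176) + (-126) = 1050; answer 1050
Part II: B1 = 1050; d = 3; total draws C(16,5) = 4368; favorable C(13,5) = 1287; P = 33/112; answer 33/112

33/112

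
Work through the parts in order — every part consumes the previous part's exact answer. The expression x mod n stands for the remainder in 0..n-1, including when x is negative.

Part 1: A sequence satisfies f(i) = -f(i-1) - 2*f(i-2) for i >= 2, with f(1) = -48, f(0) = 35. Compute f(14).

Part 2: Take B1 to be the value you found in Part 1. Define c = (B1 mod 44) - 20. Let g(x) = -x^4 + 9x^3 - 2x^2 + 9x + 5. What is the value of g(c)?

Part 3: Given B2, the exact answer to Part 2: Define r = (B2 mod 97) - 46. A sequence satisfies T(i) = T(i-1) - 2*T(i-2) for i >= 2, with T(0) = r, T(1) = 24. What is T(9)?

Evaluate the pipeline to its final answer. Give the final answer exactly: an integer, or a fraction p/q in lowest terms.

Part 1: f(2) = -1*(-48) - 2*(35) = -22; iterating: f(2)=-22, f(3)=118, f(4)=-74, f(5)=-162, f(6)=310, f(7)=14, f(8)=-634, f(9)=606, f(10)=662, f(11)=-1874, f(12)=550, f(13)=3198, f(14)=-4298; answer -4298
Part 2: B1 = -4298; c = -6; -1*(-6)^4 + 9*(-6)^3 - 2*(-6)^2 + 9*(-6)^1 + 5 = (-1296) + (-1944) + (-72) + (-54) + (5) = -3361; answer -3361
Part 3: B2 = -3361; r = -12; T(2) = 1*(24) - 2*(-12) = 48; iterating: T(2)=48, T(3)=0, T(4)=-96, T(5)=-96, T(6)=96, T(7)=288, T(8)=96, T(9)=-480; answer -480

-480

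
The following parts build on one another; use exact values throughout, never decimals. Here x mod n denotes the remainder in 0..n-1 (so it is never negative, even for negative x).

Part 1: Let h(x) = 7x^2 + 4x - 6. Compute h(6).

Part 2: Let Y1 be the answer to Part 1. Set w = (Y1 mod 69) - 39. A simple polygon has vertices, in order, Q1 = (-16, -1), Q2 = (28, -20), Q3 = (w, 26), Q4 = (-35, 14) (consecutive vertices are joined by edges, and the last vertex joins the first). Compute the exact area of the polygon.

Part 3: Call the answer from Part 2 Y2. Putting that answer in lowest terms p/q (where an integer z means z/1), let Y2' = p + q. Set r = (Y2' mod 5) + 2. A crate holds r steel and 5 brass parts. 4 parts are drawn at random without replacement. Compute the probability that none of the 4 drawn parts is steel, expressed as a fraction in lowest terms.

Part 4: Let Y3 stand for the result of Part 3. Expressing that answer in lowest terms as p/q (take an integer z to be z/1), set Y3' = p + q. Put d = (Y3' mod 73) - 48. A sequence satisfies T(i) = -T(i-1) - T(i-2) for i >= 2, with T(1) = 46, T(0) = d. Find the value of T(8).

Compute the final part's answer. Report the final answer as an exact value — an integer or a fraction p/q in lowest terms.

Part 1: 7*(6)^2 + 4*(6)^1 - 6 = (252) + (24) + (-6) = 270; answer 270
Part 2: Y1 = 270; w = 24; cross terms: (-16*-20 - 28*-1)=348, (28*26 - 24*-20)=1208, (24*14 - -35*26)=1246, (-35*-1 - -16*14)=259; twice the area = |3061| = 3061; area = 3061/2; answer 3061/2
Part 3: Y2 = 3061/2; threaded value p + q = 3063; r = 5; total draws C(10,4) = 210; favorable C(5,4) = 5; P = 1/42; answer 1/42
Part 4: Y3 = 1/42; threaded value p + q = 43; d = -5; T(2) = -1*(46) - 1*(-5) = -41; iterating: T(2)=-41, T(3)=-5, T(4)=46, T(5)=-41, T(6)=-5, T(7)=46, T(8)=-41; answer -41

-41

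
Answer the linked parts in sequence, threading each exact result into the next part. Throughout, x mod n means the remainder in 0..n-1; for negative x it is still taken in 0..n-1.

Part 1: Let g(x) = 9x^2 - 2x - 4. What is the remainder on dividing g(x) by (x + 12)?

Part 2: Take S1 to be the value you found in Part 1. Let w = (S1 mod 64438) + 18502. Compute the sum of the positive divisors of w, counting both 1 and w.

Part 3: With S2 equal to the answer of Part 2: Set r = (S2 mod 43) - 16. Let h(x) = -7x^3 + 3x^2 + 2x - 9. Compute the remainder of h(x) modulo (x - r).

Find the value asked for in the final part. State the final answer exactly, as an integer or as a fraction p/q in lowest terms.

-120961

Part 1: remainder = value at the root: 9*(-12)^2 - 2*(-12)^1 - 4 = (1296) + (24) + (-4) = 1316; answer 1316
Part 2: S1 = 1316; w = 19818; 19818 = 2 * 3^3 * 367; sigma = (1 + 2) * (1 + 3 + 9 + 27) * (1 + 367) = 3 * 40 * 368 = 44160; answer 44160
Part 3: S2 = 44160; r = 26; remainder = value at the root: -7*(26)^3 + 3*(26)^2 + 2*(26)^1 - 9 = (-123032) + (2028) + (52) + (-9) = -120961; answer -120961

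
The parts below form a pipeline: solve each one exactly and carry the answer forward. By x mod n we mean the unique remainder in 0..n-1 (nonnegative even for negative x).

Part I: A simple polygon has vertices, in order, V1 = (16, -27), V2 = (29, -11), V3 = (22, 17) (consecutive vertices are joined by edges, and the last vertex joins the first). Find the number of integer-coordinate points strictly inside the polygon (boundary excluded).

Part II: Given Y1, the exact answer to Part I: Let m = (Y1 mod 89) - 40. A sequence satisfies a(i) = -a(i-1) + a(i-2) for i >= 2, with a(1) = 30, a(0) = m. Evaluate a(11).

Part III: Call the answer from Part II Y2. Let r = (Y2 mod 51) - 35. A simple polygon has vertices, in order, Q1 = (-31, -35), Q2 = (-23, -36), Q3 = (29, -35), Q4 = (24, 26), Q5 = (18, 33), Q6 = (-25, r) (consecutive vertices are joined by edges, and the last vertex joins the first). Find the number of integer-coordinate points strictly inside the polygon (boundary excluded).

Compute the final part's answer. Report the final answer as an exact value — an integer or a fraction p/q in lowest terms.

Part I: cross terms: (16*-11 - 29*-27)=607, (29*17 - 22*-11)=735, (22*-27 - 16*17)=-866; twice the area = |476| = 476; area = 238; boundary points = 1 + 7 + 2 = 10; strictly interior points = area - boundary/2 + 1 = 234; answer 234
Part II: Y1 = 234; m = 16; a(2) = -1*(30) + 1*(16) = -14; iterating: a(2)=-14, a(3)=44, a(4)=-58, a(5)=102, a(6)=-160, a(7)=262, a(8)=-422, a(9)=684, a(10)=-1106, a(11)=1790; answer 1790
Part III: Y2 = 1790; r = -30; cross terms: (-31*-36 - -23*-35)=311, (-23*-35 - 29*-36)=1849, (29*26 - 24*-35)=1594, (24*33 - 18*26)=324, (18*-30 - -25*33)=285, (-25*-35 - -31*-30)=-55; twice the area = |4308| = 4308; area = 2154; boundary points = 1 + 1 + 1 + 1 + 1 + 1 = 6; strictly interior points = area - boundary/2 + 1 = 2152; answer 2152

2152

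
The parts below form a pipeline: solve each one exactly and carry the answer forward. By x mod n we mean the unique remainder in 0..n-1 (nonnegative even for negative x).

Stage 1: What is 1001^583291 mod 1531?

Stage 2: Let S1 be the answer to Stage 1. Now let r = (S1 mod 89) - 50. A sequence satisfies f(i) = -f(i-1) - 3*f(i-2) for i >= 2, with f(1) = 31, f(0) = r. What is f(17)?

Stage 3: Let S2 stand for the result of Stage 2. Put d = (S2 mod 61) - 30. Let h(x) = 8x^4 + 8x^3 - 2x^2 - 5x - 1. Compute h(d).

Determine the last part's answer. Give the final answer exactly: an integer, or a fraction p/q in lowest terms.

3248624

Stage 1: squarings mod 1531: 1001^1=1001, 1001^2=727, 1001^4=334, 1001^8=1324, 1001^16=1512, 1001^32=361, 1001^64=186, 1001^128=914, 1001^256=1001, 1001^512=727, 1001^1024=334, 1001^2048=1324, 1001^4096=1512, 1001^8192=361, 1001^16384=186, 1001^32768=914, 1001^65536=1001, 1001^131072=727, 1001^262144=334, 1001^524288=1324; 1001^583291 = 1001^1 * 1001^2 * 1001^8 * 1001^16 * 1001^32 * 1001^64 * 1001^512 * 1001^1024 * 1001^8192 * 1001^16384 * 1001^32768 * 1001^524288 = 334 (mod 1531); answer 334
Stage 2: S1 = 334; r = 17; f(2) = -1*(31) - 3*(17) = -82; iterating: f(2)=-82, f(3)=-11, f(4)=257, f(5)=-224, f(6)=-547, f(7)=1219, f(8)=422, f(9)=-4079, f(10)=2813, f(11)=9424, f(12)=-17863, f(13)=-10409, f(14)=63998, f(15)=-32771, f(16)=-159223, f(17)=257536; answer 257536
Stage 3: S2 = 257536; d = 25; 8*(25)^4 + 8*(25)^3 - 2*(25)^2 - 5*(25)^1 - 1 = (3125000) + (125000) + (-1250) + (-125) + (-1) = 3248624; answer 3248624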